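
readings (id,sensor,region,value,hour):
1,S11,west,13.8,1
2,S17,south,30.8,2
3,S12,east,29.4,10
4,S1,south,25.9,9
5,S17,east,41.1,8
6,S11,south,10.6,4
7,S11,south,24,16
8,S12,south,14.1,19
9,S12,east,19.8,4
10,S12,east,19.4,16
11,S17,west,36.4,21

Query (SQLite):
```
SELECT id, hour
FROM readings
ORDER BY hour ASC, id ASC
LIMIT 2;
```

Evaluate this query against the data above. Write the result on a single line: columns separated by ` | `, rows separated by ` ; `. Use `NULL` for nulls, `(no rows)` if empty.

1 | 1 ; 2 | 2

Sort by hour asc, tiebreak id asc: (1, id=1), (2, id=2), (4, id=6), (4, id=9), (8, id=5) …. Take first 2.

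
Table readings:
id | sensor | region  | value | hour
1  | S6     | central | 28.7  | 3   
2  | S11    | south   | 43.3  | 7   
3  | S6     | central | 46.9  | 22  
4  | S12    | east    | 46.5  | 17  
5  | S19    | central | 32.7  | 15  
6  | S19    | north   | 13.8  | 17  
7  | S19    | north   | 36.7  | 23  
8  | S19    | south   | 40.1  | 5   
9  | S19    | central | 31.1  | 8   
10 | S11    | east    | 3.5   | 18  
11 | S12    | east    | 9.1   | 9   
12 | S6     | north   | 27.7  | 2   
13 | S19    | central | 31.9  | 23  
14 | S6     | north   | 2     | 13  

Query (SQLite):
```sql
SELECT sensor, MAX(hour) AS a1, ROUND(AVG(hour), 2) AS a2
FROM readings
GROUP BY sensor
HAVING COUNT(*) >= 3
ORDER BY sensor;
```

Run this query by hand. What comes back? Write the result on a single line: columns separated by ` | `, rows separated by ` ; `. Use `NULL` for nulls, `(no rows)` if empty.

Group readings by sensor.
Per group compute: MAX(hour), ROUND(AVG(hour), 2).
HAVING: drop groups with fewer than 3 rows.
  S11: ids {2, 10} → MAX(hour)=18, ROUND(AVG(hour), 2)=12.5
  S12: ids {4, 11} → MAX(hour)=17, ROUND(AVG(hour), 2)=13
  S19: ids {5, 6, 7, 8, 9, 13} → MAX(hour)=23, ROUND(AVG(hour), 2)=15.17
  S6: ids {1, 3, 12, 14} → MAX(hour)=22, ROUND(AVG(hour), 2)=10

S19 | 23 | 15.17 ; S6 | 22 | 10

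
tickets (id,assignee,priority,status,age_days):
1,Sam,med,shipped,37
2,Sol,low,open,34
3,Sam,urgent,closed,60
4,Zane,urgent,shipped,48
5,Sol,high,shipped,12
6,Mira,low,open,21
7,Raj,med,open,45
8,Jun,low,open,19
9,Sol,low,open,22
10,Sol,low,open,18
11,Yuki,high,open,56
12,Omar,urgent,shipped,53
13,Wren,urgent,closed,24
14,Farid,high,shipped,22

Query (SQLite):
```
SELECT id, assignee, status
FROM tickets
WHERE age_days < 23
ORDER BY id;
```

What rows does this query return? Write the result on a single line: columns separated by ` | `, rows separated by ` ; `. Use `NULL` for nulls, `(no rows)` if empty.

age_days < 23: ids {5, 6, 8, 9, 10, 14}

5 | Sol | shipped ; 6 | Mira | open ; 8 | Jun | open ; 9 | Sol | open ; 10 | Sol | open ; 14 | Farid | shipped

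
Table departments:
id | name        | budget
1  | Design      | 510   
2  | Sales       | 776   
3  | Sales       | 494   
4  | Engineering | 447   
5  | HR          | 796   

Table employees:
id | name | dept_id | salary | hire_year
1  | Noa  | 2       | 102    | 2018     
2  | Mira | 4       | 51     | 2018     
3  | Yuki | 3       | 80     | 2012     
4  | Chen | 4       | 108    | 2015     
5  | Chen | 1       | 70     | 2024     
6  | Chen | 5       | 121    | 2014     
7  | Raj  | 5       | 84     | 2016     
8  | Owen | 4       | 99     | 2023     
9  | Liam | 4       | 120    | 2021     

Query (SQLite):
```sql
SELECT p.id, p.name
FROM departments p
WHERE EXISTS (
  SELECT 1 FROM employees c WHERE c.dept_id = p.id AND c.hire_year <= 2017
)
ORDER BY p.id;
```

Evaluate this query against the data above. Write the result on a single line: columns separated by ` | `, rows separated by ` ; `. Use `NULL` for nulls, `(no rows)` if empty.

3 | Sales ; 4 | Engineering ; 5 | HR

For each departments row, check whether any employees with matching dept_id has hire_year <= 2017.
Keep rows where that is true.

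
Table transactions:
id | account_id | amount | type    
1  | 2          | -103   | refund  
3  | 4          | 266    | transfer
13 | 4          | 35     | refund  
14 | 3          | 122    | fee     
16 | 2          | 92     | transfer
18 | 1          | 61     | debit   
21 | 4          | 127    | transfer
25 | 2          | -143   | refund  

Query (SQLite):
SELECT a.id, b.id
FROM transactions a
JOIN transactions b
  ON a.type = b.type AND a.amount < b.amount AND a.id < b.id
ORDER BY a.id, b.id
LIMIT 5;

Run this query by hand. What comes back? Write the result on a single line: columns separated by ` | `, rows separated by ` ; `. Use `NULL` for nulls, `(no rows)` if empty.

1 | 13 ; 16 | 21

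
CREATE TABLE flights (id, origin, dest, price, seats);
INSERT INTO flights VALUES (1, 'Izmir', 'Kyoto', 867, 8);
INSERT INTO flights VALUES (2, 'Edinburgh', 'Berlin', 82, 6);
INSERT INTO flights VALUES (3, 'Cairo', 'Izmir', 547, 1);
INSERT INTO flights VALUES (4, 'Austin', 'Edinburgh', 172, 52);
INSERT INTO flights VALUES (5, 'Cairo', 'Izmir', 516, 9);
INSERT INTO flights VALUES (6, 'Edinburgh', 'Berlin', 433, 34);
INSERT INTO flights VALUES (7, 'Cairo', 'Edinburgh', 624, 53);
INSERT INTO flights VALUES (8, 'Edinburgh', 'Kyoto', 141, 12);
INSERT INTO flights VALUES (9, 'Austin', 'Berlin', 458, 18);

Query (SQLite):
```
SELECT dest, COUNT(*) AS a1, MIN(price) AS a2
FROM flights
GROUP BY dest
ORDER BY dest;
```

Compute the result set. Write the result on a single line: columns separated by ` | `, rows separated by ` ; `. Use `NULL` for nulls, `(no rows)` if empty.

Berlin | 3 | 82 ; Edinburgh | 2 | 172 ; Izmir | 2 | 516 ; Kyoto | 2 | 141

Group flights by dest.
Per group compute: COUNT(*), MIN(price).
  Berlin: ids {2, 6, 9} → COUNT(*)=3, MIN(price)=82
  Edinburgh: ids {4, 7} → COUNT(*)=2, MIN(price)=172
  Izmir: ids {3, 5} → COUNT(*)=2, MIN(price)=516
  Kyoto: ids {1, 8} → COUNT(*)=2, MIN(price)=141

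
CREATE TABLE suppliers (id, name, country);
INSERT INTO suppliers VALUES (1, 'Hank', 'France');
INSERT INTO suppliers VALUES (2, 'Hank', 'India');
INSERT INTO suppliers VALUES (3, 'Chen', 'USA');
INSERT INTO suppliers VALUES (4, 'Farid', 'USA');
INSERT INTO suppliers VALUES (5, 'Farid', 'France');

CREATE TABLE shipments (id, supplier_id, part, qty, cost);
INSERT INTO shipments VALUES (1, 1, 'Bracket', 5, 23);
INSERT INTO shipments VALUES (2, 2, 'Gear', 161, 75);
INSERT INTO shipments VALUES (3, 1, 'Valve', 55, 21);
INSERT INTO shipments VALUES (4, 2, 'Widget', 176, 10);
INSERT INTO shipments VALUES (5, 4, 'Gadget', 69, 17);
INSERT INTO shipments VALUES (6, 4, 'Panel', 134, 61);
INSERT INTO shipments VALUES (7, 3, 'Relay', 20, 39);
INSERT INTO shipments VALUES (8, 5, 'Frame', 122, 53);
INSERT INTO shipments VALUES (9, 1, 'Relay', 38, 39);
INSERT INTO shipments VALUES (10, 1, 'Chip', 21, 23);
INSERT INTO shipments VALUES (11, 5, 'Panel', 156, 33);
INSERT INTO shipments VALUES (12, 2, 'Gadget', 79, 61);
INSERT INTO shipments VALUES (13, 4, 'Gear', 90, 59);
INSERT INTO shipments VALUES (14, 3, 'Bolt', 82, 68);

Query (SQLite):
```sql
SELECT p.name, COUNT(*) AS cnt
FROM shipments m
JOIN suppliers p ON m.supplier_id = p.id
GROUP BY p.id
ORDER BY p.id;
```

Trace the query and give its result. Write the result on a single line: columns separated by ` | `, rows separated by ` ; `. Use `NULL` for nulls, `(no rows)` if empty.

Hank | 4 ; Hank | 3 ; Chen | 2 ; Farid | 3 ; Farid | 2

Join each shipments row to its suppliers via supplier_id.
Group joined rows by suppliers.id; compute COUNT(*) per group.
  1: ids {1, 3, 9, 10} → COUNT(*)=4
  2: ids {2, 4, 12} → COUNT(*)=3
  3: ids {7, 14} → COUNT(*)=2
  4: ids {5, 6, 13} → COUNT(*)=3
  5: ids {8, 11} → COUNT(*)=2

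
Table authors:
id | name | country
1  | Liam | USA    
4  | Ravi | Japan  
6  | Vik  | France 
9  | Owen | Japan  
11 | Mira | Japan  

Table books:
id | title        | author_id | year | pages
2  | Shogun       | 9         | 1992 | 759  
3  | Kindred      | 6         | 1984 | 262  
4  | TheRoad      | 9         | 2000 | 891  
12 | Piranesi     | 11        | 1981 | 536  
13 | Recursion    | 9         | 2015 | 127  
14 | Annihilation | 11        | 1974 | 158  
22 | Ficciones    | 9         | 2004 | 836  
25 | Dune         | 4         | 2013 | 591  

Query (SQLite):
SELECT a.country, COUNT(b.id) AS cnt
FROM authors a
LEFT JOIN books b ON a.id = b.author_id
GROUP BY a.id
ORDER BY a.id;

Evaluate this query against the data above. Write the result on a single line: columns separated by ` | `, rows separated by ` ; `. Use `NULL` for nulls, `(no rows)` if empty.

USA | 0 ; Japan | 1 ; France | 1 ; Japan | 4 ; Japan | 2

LEFT JOIN keeps every authors row; unmatched ones get NULL for books columns.
Group by authors.id and compute COUNT(b.id). COUNT(col) of an all-NULL group is 0.
  1: ids {—} → COUNT(b.id)=0
  4: ids {25} → COUNT(b.id)=1
  6: ids {3} → COUNT(b.id)=1
  9: ids {2, 4, 13, 22} → COUNT(b.id)=4
  11: ids {12, 14} → COUNT(b.id)=2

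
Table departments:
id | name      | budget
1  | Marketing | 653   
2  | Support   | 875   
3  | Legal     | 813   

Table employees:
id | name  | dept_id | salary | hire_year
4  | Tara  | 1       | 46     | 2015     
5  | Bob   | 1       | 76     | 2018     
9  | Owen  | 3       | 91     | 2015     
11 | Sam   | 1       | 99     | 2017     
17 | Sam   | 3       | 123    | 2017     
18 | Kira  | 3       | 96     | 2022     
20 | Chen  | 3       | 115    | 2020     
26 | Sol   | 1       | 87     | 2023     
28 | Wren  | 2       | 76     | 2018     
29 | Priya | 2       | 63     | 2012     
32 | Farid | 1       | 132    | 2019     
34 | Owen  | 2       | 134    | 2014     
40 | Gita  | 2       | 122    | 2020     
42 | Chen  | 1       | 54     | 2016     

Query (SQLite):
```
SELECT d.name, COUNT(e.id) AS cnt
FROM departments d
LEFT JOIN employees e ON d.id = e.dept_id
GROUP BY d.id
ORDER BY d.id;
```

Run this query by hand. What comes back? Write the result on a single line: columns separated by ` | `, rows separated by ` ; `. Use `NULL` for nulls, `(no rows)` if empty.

LEFT JOIN keeps every departments row; unmatched ones get NULL for employees columns.
Group by departments.id and compute COUNT(e.id). COUNT(col) of an all-NULL group is 0.
  1: ids {4, 5, 11, 26, 32, 42} → COUNT(e.id)=6
  2: ids {28, 29, 34, 40} → COUNT(e.id)=4
  3: ids {9, 17, 18, 20} → COUNT(e.id)=4

Marketing | 6 ; Support | 4 ; Legal | 4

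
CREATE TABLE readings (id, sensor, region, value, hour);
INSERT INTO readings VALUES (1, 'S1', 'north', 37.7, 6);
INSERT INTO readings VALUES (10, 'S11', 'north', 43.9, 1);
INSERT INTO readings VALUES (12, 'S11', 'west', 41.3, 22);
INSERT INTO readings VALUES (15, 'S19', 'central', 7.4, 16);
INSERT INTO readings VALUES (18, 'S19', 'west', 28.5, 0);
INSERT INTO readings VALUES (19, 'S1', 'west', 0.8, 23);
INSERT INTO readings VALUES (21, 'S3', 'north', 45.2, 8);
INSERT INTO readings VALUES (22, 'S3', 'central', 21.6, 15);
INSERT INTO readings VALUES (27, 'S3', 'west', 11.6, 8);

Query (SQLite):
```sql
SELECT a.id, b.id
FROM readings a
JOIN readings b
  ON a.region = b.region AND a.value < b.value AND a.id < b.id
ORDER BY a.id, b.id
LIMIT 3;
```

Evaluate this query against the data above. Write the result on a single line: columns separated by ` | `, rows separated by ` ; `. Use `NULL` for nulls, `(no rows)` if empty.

1 | 10 ; 1 | 21 ; 10 | 21

Pairs (a,b) with same region, a.value < b.value, a.id < b.id.
region groups: central:{15,22} north:{1,10,21} west:{12,18,19,27}
Ordered by (a.id, b.id); first 3.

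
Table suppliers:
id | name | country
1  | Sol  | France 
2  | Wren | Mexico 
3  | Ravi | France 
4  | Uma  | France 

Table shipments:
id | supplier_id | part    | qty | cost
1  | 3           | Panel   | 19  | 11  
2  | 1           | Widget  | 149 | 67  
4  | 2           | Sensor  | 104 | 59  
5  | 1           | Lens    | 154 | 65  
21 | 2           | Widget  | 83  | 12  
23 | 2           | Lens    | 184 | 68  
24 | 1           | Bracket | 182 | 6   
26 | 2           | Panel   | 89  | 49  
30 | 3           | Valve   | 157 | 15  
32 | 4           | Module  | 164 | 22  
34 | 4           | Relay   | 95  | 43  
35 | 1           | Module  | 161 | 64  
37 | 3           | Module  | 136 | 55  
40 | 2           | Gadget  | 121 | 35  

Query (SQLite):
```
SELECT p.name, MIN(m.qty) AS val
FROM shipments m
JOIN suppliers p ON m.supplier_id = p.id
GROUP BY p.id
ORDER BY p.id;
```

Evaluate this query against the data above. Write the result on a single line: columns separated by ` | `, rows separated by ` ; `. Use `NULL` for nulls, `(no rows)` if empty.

Sol | 149 ; Wren | 83 ; Ravi | 19 ; Uma | 95

Join each shipments row to its suppliers via supplier_id.
Group joined rows by suppliers.id; compute MIN(m.qty) per group.
  1: ids {2, 5, 24, 35} → MIN(m.qty)=149
  2: ids {4, 21, 23, 26, 40} → MIN(m.qty)=83
  3: ids {1, 30, 37} → MIN(m.qty)=19
  4: ids {32, 34} → MIN(m.qty)=95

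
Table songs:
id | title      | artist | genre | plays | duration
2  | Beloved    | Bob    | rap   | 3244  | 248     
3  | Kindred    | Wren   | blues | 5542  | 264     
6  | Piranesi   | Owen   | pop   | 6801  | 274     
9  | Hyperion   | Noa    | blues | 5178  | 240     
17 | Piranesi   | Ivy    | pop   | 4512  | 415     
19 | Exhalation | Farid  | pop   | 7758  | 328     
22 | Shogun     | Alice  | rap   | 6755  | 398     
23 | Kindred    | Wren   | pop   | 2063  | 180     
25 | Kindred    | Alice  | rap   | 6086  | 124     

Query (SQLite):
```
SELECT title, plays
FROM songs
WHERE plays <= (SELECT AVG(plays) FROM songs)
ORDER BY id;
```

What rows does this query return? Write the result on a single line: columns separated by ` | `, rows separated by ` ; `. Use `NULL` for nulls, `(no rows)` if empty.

Beloved | 3244 ; Hyperion | 5178 ; Piranesi | 4512 ; Kindred | 2063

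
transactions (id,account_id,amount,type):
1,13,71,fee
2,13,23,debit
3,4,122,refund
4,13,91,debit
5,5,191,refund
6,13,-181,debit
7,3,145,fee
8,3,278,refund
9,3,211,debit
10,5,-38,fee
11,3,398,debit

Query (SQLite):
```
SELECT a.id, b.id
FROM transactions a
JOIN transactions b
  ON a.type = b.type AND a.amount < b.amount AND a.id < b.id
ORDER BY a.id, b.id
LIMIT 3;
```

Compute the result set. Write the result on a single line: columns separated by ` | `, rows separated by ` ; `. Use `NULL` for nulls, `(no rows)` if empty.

1 | 7 ; 2 | 4 ; 2 | 9

Pairs (a,b) with same type, a.amount < b.amount, a.id < b.id.
type groups: debit:{2,4,6,9,11} fee:{1,7,10} refund:{3,5,8}
Ordered by (a.id, b.id); first 3.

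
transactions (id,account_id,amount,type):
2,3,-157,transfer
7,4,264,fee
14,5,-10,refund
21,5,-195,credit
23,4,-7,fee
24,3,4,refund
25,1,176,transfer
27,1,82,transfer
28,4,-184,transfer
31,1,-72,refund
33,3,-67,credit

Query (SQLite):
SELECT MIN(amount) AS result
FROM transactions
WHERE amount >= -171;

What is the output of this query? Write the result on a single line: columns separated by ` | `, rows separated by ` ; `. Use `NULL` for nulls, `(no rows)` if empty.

Rows where amount >= -171 → amount values: [-157, 264, -10, -7, 4, 176, 82, -72, -67].
MIN of non-NULL values = -157.

-157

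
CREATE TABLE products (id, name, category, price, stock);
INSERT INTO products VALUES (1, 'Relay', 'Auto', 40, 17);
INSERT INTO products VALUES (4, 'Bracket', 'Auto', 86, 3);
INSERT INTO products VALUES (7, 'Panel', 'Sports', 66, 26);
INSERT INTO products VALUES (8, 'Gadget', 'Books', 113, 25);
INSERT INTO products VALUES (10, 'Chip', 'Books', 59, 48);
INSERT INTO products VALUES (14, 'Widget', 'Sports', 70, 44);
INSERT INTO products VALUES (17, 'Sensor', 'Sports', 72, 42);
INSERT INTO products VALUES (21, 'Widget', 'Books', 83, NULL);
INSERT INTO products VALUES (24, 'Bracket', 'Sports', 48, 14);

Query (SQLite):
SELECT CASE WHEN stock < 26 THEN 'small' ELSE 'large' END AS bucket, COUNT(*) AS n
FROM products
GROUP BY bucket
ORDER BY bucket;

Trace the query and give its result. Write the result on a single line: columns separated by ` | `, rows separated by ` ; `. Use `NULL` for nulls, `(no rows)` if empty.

Bucket rows by stock < 26 → 'small' else 'large'; count each bucket.
NULL < 26 is unknown, so NULL stock falls into ELSE → 'large'.

large | 5 ; small | 4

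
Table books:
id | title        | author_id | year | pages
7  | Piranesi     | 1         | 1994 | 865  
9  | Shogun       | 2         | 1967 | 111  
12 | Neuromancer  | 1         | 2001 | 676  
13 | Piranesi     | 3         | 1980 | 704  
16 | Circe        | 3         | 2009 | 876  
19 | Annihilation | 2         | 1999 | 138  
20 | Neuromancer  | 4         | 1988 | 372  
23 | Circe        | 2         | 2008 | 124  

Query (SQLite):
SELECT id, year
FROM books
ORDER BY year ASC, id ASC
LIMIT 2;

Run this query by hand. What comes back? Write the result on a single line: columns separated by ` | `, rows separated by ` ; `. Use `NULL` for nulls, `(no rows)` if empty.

9 | 1967 ; 13 | 1980

Sort by year asc, tiebreak id asc: (1967, id=9), (1980, id=13), (1988, id=20), (1994, id=7), (1999, id=19) …. Take first 2.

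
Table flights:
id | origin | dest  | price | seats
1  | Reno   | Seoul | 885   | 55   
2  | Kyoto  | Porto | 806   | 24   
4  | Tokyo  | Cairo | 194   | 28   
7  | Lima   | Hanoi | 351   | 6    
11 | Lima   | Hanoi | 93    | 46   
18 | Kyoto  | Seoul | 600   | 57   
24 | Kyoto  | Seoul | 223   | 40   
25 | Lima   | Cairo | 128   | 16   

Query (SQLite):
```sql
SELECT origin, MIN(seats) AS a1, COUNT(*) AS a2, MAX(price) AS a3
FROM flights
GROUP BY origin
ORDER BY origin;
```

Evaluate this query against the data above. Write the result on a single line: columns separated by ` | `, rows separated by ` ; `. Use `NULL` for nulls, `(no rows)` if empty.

Group flights by origin.
Per group compute: MIN(seats), COUNT(*), MAX(price).
  Kyoto: ids {2, 18, 24} → MIN(seats)=24, COUNT(*)=3, MAX(price)=806
  Lima: ids {7, 11, 25} → MIN(seats)=6, COUNT(*)=3, MAX(price)=351
  Reno: ids {1} → MIN(seats)=55, COUNT(*)=1, MAX(price)=885
  Tokyo: ids {4} → MIN(seats)=28, COUNT(*)=1, MAX(price)=194

Kyoto | 24 | 3 | 806 ; Lima | 6 | 3 | 351 ; Reno | 55 | 1 | 885 ; Tokyo | 28 | 1 | 194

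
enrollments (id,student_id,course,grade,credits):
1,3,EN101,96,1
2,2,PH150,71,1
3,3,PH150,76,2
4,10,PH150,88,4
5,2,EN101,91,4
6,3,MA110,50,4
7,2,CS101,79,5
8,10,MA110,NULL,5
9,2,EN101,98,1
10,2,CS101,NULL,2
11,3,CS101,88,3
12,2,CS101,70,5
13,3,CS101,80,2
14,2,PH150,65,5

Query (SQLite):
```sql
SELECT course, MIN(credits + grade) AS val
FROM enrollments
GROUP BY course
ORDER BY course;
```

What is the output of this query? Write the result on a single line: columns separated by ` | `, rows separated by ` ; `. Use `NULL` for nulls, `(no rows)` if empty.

For each row compute credits + grade.
Group by course; take MIN of the expression per group.
  CS101: ids {7, 10, 11, 12, 13} → MIN(credits + grade)=75
  EN101: ids {1, 5, 9} → MIN(credits + grade)=95
  MA110: ids {6, 8} → MIN(credits + grade)=54
  PH150: ids {2, 3, 4, 14} → MIN(credits + grade)=70

CS101 | 75 ; EN101 | 95 ; MA110 | 54 ; PH150 | 70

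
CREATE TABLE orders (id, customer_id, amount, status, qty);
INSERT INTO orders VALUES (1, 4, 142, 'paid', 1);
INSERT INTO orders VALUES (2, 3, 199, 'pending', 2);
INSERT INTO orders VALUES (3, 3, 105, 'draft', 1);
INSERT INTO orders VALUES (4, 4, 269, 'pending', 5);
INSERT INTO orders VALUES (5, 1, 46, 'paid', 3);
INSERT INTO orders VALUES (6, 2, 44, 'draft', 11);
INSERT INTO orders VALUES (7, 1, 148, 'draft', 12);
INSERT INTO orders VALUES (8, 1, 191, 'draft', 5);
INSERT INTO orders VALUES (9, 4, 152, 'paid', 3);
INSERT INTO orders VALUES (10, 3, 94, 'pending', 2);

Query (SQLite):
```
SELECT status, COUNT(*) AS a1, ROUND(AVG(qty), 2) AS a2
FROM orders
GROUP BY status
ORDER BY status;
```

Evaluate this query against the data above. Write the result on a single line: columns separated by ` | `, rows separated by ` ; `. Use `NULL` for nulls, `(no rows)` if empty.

Group orders by status.
Per group compute: COUNT(*), ROUND(AVG(qty), 2).
  draft: ids {3, 6, 7, 8} → COUNT(*)=4, ROUND(AVG(qty), 2)=7.25
  paid: ids {1, 5, 9} → COUNT(*)=3, ROUND(AVG(qty), 2)=2.33
  pending: ids {2, 4, 10} → COUNT(*)=3, ROUND(AVG(qty), 2)=3

draft | 4 | 7.25 ; paid | 3 | 2.33 ; pending | 3 | 3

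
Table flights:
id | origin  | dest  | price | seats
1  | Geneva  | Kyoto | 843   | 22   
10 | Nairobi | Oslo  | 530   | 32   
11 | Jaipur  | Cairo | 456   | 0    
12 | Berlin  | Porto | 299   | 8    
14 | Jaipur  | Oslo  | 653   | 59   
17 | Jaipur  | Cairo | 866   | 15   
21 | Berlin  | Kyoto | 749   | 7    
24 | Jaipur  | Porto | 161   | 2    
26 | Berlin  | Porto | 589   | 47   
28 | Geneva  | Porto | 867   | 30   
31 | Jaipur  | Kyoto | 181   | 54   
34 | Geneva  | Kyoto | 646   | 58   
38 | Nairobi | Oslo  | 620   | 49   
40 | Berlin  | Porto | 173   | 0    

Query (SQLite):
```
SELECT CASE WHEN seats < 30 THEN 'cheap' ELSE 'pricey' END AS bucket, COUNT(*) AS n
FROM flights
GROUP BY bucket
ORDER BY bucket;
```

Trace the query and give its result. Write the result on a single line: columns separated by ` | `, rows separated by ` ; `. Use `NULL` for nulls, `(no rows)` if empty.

cheap | 7 ; pricey | 7

Bucket rows by seats < 30 → 'cheap' else 'pricey'; count each bucket.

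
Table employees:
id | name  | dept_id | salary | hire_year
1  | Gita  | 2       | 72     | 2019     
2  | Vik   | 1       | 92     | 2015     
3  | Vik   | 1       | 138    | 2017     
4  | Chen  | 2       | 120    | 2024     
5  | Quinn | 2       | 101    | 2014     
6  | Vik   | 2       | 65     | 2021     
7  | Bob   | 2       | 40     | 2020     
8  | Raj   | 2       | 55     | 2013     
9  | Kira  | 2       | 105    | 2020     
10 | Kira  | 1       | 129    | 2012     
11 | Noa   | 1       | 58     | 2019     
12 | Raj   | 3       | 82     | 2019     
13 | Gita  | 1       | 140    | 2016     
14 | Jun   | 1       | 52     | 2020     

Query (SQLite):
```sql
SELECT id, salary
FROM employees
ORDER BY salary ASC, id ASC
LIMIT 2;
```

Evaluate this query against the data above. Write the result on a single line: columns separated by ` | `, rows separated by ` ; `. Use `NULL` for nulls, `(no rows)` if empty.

7 | 40 ; 14 | 52

Sort by salary asc, tiebreak id asc: (40, id=7), (52, id=14), (55, id=8), (58, id=11), (65, id=6) …. Take first 2.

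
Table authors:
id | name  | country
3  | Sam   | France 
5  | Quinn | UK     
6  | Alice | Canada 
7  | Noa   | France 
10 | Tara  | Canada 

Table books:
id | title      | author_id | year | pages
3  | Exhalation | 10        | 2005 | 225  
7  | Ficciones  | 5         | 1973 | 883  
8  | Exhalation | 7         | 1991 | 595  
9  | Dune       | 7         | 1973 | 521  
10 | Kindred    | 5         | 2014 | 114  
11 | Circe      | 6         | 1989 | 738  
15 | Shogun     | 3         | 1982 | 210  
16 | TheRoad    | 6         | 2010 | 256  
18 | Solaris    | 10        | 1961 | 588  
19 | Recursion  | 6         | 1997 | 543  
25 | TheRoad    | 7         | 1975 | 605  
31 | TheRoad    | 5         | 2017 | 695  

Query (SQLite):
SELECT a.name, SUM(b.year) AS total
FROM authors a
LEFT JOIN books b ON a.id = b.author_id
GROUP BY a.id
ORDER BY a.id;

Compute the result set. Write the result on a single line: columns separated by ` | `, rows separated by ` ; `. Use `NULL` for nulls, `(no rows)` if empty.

Sam | 1982 ; Quinn | 6004 ; Alice | 5996 ; Noa | 5939 ; Tara | 3966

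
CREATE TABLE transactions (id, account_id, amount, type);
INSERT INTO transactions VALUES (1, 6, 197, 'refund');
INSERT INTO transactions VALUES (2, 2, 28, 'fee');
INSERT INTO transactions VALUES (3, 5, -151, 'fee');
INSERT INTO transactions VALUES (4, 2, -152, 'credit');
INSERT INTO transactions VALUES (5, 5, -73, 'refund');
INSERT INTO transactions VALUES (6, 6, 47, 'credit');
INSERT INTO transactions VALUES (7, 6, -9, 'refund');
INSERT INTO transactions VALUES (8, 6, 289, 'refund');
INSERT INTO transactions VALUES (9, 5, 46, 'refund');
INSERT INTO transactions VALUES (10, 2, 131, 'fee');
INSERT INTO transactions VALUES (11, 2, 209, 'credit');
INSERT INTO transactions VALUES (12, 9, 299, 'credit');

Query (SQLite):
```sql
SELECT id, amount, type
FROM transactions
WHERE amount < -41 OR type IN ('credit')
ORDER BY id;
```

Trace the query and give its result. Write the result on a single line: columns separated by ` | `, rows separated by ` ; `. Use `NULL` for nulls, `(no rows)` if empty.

amount < -41: ids {3, 4, 5}
type IN ('credit'): ids {4, 6, 11, 12}
Combine with OR.

3 | -151 | fee ; 4 | -152 | credit ; 5 | -73 | refund ; 6 | 47 | credit ; 11 | 209 | credit ; 12 | 299 | credit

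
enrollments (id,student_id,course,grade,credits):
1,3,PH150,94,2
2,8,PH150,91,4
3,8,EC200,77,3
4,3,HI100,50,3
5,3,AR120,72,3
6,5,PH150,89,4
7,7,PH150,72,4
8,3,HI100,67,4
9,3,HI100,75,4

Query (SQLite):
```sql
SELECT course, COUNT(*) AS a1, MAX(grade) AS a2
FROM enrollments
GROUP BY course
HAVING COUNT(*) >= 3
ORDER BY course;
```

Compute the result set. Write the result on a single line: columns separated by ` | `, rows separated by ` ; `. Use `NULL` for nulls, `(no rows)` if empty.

Group enrollments by course.
Per group compute: COUNT(*), MAX(grade).
HAVING: drop groups with fewer than 3 rows.
  AR120: ids {5} → COUNT(*)=1, MAX(grade)=72
  EC200: ids {3} → COUNT(*)=1, MAX(grade)=77
  HI100: ids {4, 8, 9} → COUNT(*)=3, MAX(grade)=75
  PH150: ids {1, 2, 6, 7} → COUNT(*)=4, MAX(grade)=94

HI100 | 3 | 75 ; PH150 | 4 | 94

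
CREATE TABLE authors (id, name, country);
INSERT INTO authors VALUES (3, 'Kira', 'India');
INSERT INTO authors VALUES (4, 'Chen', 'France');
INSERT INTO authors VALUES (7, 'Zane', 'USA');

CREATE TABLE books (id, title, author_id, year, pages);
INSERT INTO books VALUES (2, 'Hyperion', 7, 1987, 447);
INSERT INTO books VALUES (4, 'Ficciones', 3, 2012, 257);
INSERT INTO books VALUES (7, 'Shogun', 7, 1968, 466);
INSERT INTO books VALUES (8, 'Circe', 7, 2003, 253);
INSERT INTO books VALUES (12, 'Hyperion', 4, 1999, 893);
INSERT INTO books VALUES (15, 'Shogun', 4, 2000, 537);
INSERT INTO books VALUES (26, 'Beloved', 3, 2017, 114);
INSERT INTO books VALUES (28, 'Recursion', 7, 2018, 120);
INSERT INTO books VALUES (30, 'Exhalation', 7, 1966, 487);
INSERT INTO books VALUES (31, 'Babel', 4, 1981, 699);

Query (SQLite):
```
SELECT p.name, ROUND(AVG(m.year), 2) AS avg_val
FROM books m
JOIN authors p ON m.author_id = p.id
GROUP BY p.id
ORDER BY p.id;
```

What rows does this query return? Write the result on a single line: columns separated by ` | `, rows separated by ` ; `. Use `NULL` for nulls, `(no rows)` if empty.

Join each books row to its authors via author_id.
Group joined rows by authors.id; compute ROUND(AVG(m.year), 2) per group.
  3: ids {4, 26} → ROUND(AVG(m.year), 2)=2014.5
  4: ids {12, 15, 31} → ROUND(AVG(m.year), 2)=1993.33
  7: ids {2, 7, 8, 28, 30} → ROUND(AVG(m.year), 2)=1988.4

Kira | 2014.5 ; Chen | 1993.33 ; Zane | 1988.4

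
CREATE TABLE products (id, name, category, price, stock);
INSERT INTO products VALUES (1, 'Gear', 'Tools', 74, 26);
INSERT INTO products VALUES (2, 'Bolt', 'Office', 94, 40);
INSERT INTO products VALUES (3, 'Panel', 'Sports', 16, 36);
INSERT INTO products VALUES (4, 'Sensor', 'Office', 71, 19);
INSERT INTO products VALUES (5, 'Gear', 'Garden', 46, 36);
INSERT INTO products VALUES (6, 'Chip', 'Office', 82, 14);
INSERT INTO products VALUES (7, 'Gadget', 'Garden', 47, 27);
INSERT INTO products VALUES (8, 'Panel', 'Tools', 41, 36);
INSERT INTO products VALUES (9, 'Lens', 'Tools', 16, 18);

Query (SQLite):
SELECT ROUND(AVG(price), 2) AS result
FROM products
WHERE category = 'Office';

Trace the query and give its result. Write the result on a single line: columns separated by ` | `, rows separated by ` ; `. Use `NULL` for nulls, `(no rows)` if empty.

82.33

Rows where category='Office' → price values: [94, 71, 82].
AVG = 247 / 3 (rounded to 2 dp).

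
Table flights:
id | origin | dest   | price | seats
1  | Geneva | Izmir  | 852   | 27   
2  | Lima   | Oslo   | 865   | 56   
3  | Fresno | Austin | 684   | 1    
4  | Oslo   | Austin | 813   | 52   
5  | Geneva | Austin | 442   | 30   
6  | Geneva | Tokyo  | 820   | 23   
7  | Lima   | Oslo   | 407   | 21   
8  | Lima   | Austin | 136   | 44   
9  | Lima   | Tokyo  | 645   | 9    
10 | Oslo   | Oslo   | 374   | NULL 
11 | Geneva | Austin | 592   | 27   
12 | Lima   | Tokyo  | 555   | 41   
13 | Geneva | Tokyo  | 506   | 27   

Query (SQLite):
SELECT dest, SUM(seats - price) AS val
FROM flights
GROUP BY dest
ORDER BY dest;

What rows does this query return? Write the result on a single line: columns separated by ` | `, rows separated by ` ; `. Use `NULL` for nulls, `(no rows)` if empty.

Austin | -2513 ; Izmir | -825 ; Oslo | -1195 ; Tokyo | -2426

For each row compute seats - price.
Group by dest; take SUM of the expression per group.
  Austin: ids {3, 4, 5, 8, 11} → SUM(seats - price)=-2513
  Izmir: ids {1} → SUM(seats - price)=-825
  Oslo: ids {2, 7, 10} → SUM(seats - price)=-1195
  Tokyo: ids {6, 9, 12, 13} → SUM(seats - price)=-2426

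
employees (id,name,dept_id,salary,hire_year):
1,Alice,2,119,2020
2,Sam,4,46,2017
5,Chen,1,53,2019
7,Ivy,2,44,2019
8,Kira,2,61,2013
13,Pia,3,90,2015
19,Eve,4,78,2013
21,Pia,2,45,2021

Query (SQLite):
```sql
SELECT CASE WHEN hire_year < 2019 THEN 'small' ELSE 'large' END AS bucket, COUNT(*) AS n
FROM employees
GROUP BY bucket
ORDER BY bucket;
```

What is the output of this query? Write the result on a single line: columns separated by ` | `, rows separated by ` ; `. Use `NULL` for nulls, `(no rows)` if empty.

large | 4 ; small | 4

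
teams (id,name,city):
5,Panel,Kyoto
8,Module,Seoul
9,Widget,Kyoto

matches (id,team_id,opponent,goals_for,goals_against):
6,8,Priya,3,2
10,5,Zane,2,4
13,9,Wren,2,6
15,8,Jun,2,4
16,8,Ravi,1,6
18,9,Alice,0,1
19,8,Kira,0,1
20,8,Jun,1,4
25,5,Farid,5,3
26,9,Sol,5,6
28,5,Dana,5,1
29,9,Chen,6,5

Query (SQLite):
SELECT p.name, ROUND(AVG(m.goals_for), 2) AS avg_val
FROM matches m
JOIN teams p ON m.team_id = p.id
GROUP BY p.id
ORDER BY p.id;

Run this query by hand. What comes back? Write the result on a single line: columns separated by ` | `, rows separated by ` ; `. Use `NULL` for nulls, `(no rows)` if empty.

Join each matches row to its teams via team_id.
Group joined rows by teams.id; compute ROUND(AVG(m.goals_for), 2) per group.
  5: ids {10, 25, 28} → ROUND(AVG(m.goals_for), 2)=4
  8: ids {6, 15, 16, 19, 20} → ROUND(AVG(m.goals_for), 2)=1.4
  9: ids {13, 18, 26, 29} → ROUND(AVG(m.goals_for), 2)=3.25

Panel | 4 ; Module | 1.4 ; Widget | 3.25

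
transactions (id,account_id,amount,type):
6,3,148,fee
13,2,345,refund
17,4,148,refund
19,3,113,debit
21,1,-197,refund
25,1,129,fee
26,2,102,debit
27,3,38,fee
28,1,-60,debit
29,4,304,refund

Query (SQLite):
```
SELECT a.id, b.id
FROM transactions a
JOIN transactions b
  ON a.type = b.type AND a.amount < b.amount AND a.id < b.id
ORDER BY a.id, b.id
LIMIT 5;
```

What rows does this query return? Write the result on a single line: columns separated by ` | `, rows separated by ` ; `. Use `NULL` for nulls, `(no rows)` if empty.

Pairs (a,b) with same type, a.amount < b.amount, a.id < b.id.
type groups: debit:{19,26,28} fee:{6,25,27} refund:{13,17,21,29}
Ordered by (a.id, b.id); first 5.

17 | 29 ; 21 | 29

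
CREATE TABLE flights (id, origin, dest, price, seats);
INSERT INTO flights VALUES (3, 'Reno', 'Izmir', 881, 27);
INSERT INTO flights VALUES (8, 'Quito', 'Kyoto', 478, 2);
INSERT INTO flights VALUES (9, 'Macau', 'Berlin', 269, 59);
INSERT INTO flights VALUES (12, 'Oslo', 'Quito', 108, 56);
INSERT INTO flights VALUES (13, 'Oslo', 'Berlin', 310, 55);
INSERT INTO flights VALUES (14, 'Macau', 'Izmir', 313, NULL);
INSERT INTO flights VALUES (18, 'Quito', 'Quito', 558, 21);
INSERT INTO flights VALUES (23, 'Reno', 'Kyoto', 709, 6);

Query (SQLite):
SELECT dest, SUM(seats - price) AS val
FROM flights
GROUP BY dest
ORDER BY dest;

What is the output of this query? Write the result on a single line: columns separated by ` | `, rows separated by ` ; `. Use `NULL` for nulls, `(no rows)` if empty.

For each row compute seats - price.
Group by dest; take SUM of the expression per group.
  Berlin: ids {9, 13} → SUM(seats - price)=-465
  Izmir: ids {3, 14} → SUM(seats - price)=-854
  Kyoto: ids {8, 23} → SUM(seats - price)=-1179
  Quito: ids {12, 18} → SUM(seats - price)=-589

Berlin | -465 ; Izmir | -854 ; Kyoto | -1179 ; Quito | -589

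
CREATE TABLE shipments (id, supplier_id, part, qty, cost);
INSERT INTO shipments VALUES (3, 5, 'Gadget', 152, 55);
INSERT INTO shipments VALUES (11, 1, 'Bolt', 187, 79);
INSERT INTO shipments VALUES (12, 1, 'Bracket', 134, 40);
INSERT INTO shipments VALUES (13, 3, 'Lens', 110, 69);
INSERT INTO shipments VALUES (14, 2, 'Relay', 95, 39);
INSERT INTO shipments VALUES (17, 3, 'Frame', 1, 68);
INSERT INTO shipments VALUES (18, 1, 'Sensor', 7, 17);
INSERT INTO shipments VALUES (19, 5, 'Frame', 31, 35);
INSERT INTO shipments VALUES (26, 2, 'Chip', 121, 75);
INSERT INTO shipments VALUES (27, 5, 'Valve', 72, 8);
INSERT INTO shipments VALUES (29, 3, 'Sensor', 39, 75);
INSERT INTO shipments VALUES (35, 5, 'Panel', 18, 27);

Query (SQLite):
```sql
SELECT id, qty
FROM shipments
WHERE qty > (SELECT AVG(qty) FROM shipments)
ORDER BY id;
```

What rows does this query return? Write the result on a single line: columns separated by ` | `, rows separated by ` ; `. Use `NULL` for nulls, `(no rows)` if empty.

3 | 152 ; 11 | 187 ; 12 | 134 ; 13 | 110 ; 14 | 95 ; 26 | 121

Scalar subquery: AVG(qty) over all shipments rows = 80.583333 (≈; comparison uses full precision).
Keep rows where qty > that value.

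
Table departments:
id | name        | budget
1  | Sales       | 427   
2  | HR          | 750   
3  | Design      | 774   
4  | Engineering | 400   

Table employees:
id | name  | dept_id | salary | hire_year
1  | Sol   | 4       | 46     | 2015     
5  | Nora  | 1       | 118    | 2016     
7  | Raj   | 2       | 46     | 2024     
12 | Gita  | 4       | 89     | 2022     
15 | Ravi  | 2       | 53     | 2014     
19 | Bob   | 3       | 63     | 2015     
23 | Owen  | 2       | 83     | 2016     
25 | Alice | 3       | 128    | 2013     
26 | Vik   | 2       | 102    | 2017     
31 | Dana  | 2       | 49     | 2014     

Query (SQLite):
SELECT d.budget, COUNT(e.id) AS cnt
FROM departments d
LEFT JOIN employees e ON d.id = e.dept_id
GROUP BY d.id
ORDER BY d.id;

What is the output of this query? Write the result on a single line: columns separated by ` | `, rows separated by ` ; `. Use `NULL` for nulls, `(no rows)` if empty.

LEFT JOIN keeps every departments row; unmatched ones get NULL for employees columns.
Group by departments.id and compute COUNT(e.id). COUNT(col) of an all-NULL group is 0.
  1: ids {5} → COUNT(e.id)=1
  2: ids {7, 15, 23, 26, 31} → COUNT(e.id)=5
  3: ids {19, 25} → COUNT(e.id)=2
  4: ids {1, 12} → COUNT(e.id)=2

427 | 1 ; 750 | 5 ; 774 | 2 ; 400 | 2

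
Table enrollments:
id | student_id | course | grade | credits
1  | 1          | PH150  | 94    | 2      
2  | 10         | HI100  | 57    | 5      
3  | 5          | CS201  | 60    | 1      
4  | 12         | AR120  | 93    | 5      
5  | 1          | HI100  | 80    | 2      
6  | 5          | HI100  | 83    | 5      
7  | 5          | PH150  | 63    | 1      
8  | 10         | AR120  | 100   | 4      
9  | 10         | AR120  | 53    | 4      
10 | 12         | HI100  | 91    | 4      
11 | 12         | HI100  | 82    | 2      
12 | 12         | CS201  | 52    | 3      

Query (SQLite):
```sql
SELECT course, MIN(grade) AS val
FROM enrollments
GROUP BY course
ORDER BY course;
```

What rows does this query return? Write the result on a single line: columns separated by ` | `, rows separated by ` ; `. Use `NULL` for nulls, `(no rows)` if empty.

Partition enrollments by course; compute MIN(grade) within each group.
  AR120: ids {4, 8, 9} → MIN(grade)=53
  CS201: ids {3, 12} → MIN(grade)=52
  HI100: ids {2, 5, 6, 10, 11} → MIN(grade)=57
  PH150: ids {1, 7} → MIN(grade)=63

AR120 | 53 ; CS201 | 52 ; HI100 | 57 ; PH150 | 63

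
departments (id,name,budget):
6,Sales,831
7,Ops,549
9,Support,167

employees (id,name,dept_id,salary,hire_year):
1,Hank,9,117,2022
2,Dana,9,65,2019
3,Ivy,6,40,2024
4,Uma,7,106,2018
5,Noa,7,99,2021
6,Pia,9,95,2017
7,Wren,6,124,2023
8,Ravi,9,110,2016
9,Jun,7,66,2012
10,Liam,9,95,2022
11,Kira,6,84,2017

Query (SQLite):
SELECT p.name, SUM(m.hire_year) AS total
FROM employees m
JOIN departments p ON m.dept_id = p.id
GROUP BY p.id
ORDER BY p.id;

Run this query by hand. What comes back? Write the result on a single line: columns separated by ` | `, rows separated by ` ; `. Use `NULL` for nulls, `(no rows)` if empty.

Join each employees row to its departments via dept_id.
Group joined rows by departments.id; compute SUM(m.hire_year) per group.
  6: ids {3, 7, 11} → SUM(m.hire_year)=6064
  7: ids {4, 5, 9} → SUM(m.hire_year)=6051
  9: ids {1, 2, 6, 8, 10} → SUM(m.hire_year)=10096

Sales | 6064 ; Ops | 6051 ; Support | 10096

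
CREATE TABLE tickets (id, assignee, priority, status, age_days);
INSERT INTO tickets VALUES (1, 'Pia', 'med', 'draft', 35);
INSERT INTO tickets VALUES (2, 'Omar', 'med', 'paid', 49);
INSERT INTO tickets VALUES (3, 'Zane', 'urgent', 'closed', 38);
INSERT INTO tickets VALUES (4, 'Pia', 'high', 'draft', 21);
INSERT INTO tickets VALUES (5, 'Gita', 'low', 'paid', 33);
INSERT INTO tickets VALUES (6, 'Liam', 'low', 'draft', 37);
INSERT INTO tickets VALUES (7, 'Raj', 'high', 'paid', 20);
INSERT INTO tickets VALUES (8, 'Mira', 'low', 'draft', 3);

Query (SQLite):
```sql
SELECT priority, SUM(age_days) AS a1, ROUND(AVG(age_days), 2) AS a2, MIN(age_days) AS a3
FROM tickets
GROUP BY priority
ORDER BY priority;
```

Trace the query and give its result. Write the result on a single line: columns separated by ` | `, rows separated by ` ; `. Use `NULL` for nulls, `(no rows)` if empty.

high | 41 | 20.5 | 20 ; low | 73 | 24.33 | 3 ; med | 84 | 42 | 35 ; urgent | 38 | 38 | 38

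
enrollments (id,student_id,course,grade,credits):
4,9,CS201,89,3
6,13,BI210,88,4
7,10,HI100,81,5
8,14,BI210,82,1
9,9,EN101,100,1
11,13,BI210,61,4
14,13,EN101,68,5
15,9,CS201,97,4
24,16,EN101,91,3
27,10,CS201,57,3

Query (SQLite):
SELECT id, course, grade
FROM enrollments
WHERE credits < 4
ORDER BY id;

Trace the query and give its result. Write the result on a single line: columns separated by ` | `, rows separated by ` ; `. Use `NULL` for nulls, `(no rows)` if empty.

credits < 4: ids {4, 8, 9, 24, 27}

4 | CS201 | 89 ; 8 | BI210 | 82 ; 9 | EN101 | 100 ; 24 | EN101 | 91 ; 27 | CS201 | 57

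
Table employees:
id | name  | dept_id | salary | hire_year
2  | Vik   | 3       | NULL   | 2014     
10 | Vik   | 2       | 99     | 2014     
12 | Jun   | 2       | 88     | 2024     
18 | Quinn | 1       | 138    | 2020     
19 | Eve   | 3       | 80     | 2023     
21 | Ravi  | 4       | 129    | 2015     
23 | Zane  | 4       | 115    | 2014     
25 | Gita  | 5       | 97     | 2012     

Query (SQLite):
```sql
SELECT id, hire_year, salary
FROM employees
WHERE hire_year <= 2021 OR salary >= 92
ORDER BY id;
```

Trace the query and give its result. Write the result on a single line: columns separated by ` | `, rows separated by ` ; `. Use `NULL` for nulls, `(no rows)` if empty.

2 | 2014 | NULL ; 10 | 2014 | 99 ; 18 | 2020 | 138 ; 21 | 2015 | 129 ; 23 | 2014 | 115 ; 25 | 2012 | 97

hire_year <= 2021: ids {2, 10, 18, 21, 23, 25}
salary >= 92: ids {10, 18, 21, 23, 25}
Combine with OR.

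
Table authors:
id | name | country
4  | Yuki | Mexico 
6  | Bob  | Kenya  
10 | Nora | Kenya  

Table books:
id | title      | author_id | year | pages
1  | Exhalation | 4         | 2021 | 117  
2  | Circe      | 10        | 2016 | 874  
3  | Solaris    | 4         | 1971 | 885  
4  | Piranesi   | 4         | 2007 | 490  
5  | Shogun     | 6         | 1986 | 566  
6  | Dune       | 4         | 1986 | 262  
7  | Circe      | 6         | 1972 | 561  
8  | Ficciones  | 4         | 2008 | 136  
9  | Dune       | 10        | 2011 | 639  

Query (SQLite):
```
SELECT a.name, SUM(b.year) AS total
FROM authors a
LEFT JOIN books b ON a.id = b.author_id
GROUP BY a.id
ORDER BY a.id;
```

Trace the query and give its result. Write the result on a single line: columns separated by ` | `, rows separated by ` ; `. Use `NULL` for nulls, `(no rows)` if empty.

LEFT JOIN keeps every authors row; unmatched ones get NULL for books columns.
Group by authors.id and compute SUM(b.year). SUM over an all-NULL group is NULL.
  4: ids {1, 3, 4, 6, 8} → SUM(b.year)=9993
  6: ids {5, 7} → SUM(b.year)=3958
  10: ids {2, 9} → SUM(b.year)=4027

Yuki | 9993 ; Bob | 3958 ; Nora | 4027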